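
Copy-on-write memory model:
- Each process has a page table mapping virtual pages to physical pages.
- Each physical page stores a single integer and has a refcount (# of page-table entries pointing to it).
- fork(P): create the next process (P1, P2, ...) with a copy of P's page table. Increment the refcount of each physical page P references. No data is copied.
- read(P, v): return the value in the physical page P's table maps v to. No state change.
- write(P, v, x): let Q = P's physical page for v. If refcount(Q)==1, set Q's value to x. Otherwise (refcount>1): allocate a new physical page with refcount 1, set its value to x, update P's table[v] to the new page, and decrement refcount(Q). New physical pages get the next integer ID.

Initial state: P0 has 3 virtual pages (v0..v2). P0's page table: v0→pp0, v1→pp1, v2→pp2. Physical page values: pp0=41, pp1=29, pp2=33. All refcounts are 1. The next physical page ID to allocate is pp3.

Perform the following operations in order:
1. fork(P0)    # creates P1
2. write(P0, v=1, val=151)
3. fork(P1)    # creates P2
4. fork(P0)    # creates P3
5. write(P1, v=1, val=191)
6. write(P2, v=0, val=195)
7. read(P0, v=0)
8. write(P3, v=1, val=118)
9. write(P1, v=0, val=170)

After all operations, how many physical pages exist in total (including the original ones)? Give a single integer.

Answer: 8

Derivation:
Op 1: fork(P0) -> P1. 3 ppages; refcounts: pp0:2 pp1:2 pp2:2
Op 2: write(P0, v1, 151). refcount(pp1)=2>1 -> COPY to pp3. 4 ppages; refcounts: pp0:2 pp1:1 pp2:2 pp3:1
Op 3: fork(P1) -> P2. 4 ppages; refcounts: pp0:3 pp1:2 pp2:3 pp3:1
Op 4: fork(P0) -> P3. 4 ppages; refcounts: pp0:4 pp1:2 pp2:4 pp3:2
Op 5: write(P1, v1, 191). refcount(pp1)=2>1 -> COPY to pp4. 5 ppages; refcounts: pp0:4 pp1:1 pp2:4 pp3:2 pp4:1
Op 6: write(P2, v0, 195). refcount(pp0)=4>1 -> COPY to pp5. 6 ppages; refcounts: pp0:3 pp1:1 pp2:4 pp3:2 pp4:1 pp5:1
Op 7: read(P0, v0) -> 41. No state change.
Op 8: write(P3, v1, 118). refcount(pp3)=2>1 -> COPY to pp6. 7 ppages; refcounts: pp0:3 pp1:1 pp2:4 pp3:1 pp4:1 pp5:1 pp6:1
Op 9: write(P1, v0, 170). refcount(pp0)=3>1 -> COPY to pp7. 8 ppages; refcounts: pp0:2 pp1:1 pp2:4 pp3:1 pp4:1 pp5:1 pp6:1 pp7:1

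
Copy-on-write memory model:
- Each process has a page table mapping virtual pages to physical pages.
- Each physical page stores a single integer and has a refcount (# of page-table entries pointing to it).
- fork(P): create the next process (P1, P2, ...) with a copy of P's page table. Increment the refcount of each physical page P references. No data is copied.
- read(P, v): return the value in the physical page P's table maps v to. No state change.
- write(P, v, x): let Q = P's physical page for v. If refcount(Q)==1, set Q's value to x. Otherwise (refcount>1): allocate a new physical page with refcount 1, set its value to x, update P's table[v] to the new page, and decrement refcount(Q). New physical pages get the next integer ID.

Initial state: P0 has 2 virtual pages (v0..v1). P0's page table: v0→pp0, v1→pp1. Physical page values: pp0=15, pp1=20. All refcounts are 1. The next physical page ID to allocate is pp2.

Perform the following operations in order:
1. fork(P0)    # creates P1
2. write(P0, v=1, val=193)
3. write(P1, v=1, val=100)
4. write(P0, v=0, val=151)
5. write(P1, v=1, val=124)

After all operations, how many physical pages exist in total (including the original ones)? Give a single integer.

Op 1: fork(P0) -> P1. 2 ppages; refcounts: pp0:2 pp1:2
Op 2: write(P0, v1, 193). refcount(pp1)=2>1 -> COPY to pp2. 3 ppages; refcounts: pp0:2 pp1:1 pp2:1
Op 3: write(P1, v1, 100). refcount(pp1)=1 -> write in place. 3 ppages; refcounts: pp0:2 pp1:1 pp2:1
Op 4: write(P0, v0, 151). refcount(pp0)=2>1 -> COPY to pp3. 4 ppages; refcounts: pp0:1 pp1:1 pp2:1 pp3:1
Op 5: write(P1, v1, 124). refcount(pp1)=1 -> write in place. 4 ppages; refcounts: pp0:1 pp1:1 pp2:1 pp3:1

Answer: 4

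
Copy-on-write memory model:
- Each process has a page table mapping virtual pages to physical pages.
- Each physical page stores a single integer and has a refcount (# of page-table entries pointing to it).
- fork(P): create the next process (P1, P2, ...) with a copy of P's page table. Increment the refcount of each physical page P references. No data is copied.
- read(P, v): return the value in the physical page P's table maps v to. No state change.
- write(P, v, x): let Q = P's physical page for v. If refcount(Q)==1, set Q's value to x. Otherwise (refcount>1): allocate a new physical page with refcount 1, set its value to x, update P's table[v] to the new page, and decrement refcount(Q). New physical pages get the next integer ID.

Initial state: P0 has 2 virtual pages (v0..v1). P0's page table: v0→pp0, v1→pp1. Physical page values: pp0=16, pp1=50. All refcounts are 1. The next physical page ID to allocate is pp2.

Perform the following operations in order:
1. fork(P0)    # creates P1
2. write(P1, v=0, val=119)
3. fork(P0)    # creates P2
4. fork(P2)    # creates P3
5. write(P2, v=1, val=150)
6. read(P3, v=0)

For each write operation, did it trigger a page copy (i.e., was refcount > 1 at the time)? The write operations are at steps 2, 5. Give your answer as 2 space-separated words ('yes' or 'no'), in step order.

Op 1: fork(P0) -> P1. 2 ppages; refcounts: pp0:2 pp1:2
Op 2: write(P1, v0, 119). refcount(pp0)=2>1 -> COPY to pp2. 3 ppages; refcounts: pp0:1 pp1:2 pp2:1
Op 3: fork(P0) -> P2. 3 ppages; refcounts: pp0:2 pp1:3 pp2:1
Op 4: fork(P2) -> P3. 3 ppages; refcounts: pp0:3 pp1:4 pp2:1
Op 5: write(P2, v1, 150). refcount(pp1)=4>1 -> COPY to pp3. 4 ppages; refcounts: pp0:3 pp1:3 pp2:1 pp3:1
Op 6: read(P3, v0) -> 16. No state change.

yes yes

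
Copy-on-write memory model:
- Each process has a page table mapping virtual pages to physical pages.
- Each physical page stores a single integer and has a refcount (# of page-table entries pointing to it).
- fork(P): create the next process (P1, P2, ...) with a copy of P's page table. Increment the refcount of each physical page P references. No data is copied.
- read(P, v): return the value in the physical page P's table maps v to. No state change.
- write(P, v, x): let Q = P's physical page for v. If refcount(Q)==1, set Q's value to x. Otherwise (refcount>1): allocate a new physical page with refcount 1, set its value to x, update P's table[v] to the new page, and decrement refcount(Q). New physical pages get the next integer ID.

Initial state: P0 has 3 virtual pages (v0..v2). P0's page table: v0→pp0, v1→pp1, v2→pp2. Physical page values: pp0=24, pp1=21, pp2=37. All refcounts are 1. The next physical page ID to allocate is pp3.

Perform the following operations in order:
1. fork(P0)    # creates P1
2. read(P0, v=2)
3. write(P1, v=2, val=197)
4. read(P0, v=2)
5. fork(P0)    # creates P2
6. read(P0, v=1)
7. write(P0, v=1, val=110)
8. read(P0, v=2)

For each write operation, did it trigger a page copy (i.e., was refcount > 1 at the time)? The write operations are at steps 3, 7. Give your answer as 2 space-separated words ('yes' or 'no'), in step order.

Op 1: fork(P0) -> P1. 3 ppages; refcounts: pp0:2 pp1:2 pp2:2
Op 2: read(P0, v2) -> 37. No state change.
Op 3: write(P1, v2, 197). refcount(pp2)=2>1 -> COPY to pp3. 4 ppages; refcounts: pp0:2 pp1:2 pp2:1 pp3:1
Op 4: read(P0, v2) -> 37. No state change.
Op 5: fork(P0) -> P2. 4 ppages; refcounts: pp0:3 pp1:3 pp2:2 pp3:1
Op 6: read(P0, v1) -> 21. No state change.
Op 7: write(P0, v1, 110). refcount(pp1)=3>1 -> COPY to pp4. 5 ppages; refcounts: pp0:3 pp1:2 pp2:2 pp3:1 pp4:1
Op 8: read(P0, v2) -> 37. No state change.

yes yes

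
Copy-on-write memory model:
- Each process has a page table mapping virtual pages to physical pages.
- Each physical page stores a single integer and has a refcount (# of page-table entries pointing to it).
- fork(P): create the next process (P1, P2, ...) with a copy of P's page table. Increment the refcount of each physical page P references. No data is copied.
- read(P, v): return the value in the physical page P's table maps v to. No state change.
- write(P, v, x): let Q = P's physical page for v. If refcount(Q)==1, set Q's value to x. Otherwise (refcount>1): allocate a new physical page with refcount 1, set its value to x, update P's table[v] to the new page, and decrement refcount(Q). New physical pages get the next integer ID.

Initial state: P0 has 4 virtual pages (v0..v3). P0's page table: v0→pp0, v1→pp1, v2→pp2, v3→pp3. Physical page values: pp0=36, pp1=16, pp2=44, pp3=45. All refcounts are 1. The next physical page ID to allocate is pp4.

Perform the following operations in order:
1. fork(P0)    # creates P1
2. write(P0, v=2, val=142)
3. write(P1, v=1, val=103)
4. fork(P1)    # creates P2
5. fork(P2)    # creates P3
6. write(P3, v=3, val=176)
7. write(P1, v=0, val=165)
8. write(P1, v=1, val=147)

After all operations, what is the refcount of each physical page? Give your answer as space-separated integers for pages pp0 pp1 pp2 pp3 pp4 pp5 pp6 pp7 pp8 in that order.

Answer: 3 1 3 3 1 2 1 1 1

Derivation:
Op 1: fork(P0) -> P1. 4 ppages; refcounts: pp0:2 pp1:2 pp2:2 pp3:2
Op 2: write(P0, v2, 142). refcount(pp2)=2>1 -> COPY to pp4. 5 ppages; refcounts: pp0:2 pp1:2 pp2:1 pp3:2 pp4:1
Op 3: write(P1, v1, 103). refcount(pp1)=2>1 -> COPY to pp5. 6 ppages; refcounts: pp0:2 pp1:1 pp2:1 pp3:2 pp4:1 pp5:1
Op 4: fork(P1) -> P2. 6 ppages; refcounts: pp0:3 pp1:1 pp2:2 pp3:3 pp4:1 pp5:2
Op 5: fork(P2) -> P3. 6 ppages; refcounts: pp0:4 pp1:1 pp2:3 pp3:4 pp4:1 pp5:3
Op 6: write(P3, v3, 176). refcount(pp3)=4>1 -> COPY to pp6. 7 ppages; refcounts: pp0:4 pp1:1 pp2:3 pp3:3 pp4:1 pp5:3 pp6:1
Op 7: write(P1, v0, 165). refcount(pp0)=4>1 -> COPY to pp7. 8 ppages; refcounts: pp0:3 pp1:1 pp2:3 pp3:3 pp4:1 pp5:3 pp6:1 pp7:1
Op 8: write(P1, v1, 147). refcount(pp5)=3>1 -> COPY to pp8. 9 ppages; refcounts: pp0:3 pp1:1 pp2:3 pp3:3 pp4:1 pp5:2 pp6:1 pp7:1 pp8:1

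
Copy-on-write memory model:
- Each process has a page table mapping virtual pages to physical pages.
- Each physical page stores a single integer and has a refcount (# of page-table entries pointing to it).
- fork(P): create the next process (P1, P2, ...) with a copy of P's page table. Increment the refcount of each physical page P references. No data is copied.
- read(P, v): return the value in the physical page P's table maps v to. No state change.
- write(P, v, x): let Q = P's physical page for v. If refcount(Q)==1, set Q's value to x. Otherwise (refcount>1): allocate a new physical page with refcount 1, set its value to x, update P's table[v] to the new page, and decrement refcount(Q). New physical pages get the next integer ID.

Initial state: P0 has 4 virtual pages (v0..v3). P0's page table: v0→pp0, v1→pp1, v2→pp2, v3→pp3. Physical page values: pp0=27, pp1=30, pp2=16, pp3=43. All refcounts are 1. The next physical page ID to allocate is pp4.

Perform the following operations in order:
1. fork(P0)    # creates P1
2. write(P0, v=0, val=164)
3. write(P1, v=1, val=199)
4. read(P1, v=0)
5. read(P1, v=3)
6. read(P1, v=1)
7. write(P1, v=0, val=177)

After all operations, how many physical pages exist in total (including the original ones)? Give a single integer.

Op 1: fork(P0) -> P1. 4 ppages; refcounts: pp0:2 pp1:2 pp2:2 pp3:2
Op 2: write(P0, v0, 164). refcount(pp0)=2>1 -> COPY to pp4. 5 ppages; refcounts: pp0:1 pp1:2 pp2:2 pp3:2 pp4:1
Op 3: write(P1, v1, 199). refcount(pp1)=2>1 -> COPY to pp5. 6 ppages; refcounts: pp0:1 pp1:1 pp2:2 pp3:2 pp4:1 pp5:1
Op 4: read(P1, v0) -> 27. No state change.
Op 5: read(P1, v3) -> 43. No state change.
Op 6: read(P1, v1) -> 199. No state change.
Op 7: write(P1, v0, 177). refcount(pp0)=1 -> write in place. 6 ppages; refcounts: pp0:1 pp1:1 pp2:2 pp3:2 pp4:1 pp5:1

Answer: 6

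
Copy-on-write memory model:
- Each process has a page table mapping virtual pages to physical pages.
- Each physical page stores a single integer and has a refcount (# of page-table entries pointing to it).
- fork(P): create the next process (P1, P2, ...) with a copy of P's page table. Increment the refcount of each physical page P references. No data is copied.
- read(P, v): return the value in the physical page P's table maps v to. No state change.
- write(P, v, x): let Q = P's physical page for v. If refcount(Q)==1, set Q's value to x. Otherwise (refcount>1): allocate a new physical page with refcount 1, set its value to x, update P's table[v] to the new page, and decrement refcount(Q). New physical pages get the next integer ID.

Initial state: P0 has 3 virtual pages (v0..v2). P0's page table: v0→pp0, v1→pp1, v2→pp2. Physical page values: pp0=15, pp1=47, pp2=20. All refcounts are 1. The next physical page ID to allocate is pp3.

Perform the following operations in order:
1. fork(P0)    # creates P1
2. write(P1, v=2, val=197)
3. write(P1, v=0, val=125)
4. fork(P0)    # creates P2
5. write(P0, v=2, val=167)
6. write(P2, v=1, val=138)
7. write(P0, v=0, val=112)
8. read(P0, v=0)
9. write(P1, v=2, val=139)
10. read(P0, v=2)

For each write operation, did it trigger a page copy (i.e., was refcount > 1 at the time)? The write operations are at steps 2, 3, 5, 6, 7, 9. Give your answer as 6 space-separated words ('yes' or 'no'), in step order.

Op 1: fork(P0) -> P1. 3 ppages; refcounts: pp0:2 pp1:2 pp2:2
Op 2: write(P1, v2, 197). refcount(pp2)=2>1 -> COPY to pp3. 4 ppages; refcounts: pp0:2 pp1:2 pp2:1 pp3:1
Op 3: write(P1, v0, 125). refcount(pp0)=2>1 -> COPY to pp4. 5 ppages; refcounts: pp0:1 pp1:2 pp2:1 pp3:1 pp4:1
Op 4: fork(P0) -> P2. 5 ppages; refcounts: pp0:2 pp1:3 pp2:2 pp3:1 pp4:1
Op 5: write(P0, v2, 167). refcount(pp2)=2>1 -> COPY to pp5. 6 ppages; refcounts: pp0:2 pp1:3 pp2:1 pp3:1 pp4:1 pp5:1
Op 6: write(P2, v1, 138). refcount(pp1)=3>1 -> COPY to pp6. 7 ppages; refcounts: pp0:2 pp1:2 pp2:1 pp3:1 pp4:1 pp5:1 pp6:1
Op 7: write(P0, v0, 112). refcount(pp0)=2>1 -> COPY to pp7. 8 ppages; refcounts: pp0:1 pp1:2 pp2:1 pp3:1 pp4:1 pp5:1 pp6:1 pp7:1
Op 8: read(P0, v0) -> 112. No state change.
Op 9: write(P1, v2, 139). refcount(pp3)=1 -> write in place. 8 ppages; refcounts: pp0:1 pp1:2 pp2:1 pp3:1 pp4:1 pp5:1 pp6:1 pp7:1
Op 10: read(P0, v2) -> 167. No state change.

yes yes yes yes yes no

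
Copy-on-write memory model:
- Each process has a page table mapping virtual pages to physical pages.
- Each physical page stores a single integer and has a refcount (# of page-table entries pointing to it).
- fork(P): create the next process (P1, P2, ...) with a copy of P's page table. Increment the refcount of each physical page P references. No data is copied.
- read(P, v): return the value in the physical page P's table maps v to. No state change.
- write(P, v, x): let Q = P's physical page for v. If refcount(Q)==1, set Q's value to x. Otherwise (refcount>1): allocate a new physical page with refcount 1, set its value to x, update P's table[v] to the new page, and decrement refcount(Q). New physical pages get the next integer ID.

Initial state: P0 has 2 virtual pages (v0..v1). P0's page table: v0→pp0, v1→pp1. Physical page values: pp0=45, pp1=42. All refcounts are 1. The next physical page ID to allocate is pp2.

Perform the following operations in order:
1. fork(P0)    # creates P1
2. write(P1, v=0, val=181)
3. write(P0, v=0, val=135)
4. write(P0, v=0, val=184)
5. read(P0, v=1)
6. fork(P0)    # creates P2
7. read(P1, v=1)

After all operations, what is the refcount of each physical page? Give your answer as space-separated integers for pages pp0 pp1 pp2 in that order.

Answer: 2 3 1

Derivation:
Op 1: fork(P0) -> P1. 2 ppages; refcounts: pp0:2 pp1:2
Op 2: write(P1, v0, 181). refcount(pp0)=2>1 -> COPY to pp2. 3 ppages; refcounts: pp0:1 pp1:2 pp2:1
Op 3: write(P0, v0, 135). refcount(pp0)=1 -> write in place. 3 ppages; refcounts: pp0:1 pp1:2 pp2:1
Op 4: write(P0, v0, 184). refcount(pp0)=1 -> write in place. 3 ppages; refcounts: pp0:1 pp1:2 pp2:1
Op 5: read(P0, v1) -> 42. No state change.
Op 6: fork(P0) -> P2. 3 ppages; refcounts: pp0:2 pp1:3 pp2:1
Op 7: read(P1, v1) -> 42. No state change.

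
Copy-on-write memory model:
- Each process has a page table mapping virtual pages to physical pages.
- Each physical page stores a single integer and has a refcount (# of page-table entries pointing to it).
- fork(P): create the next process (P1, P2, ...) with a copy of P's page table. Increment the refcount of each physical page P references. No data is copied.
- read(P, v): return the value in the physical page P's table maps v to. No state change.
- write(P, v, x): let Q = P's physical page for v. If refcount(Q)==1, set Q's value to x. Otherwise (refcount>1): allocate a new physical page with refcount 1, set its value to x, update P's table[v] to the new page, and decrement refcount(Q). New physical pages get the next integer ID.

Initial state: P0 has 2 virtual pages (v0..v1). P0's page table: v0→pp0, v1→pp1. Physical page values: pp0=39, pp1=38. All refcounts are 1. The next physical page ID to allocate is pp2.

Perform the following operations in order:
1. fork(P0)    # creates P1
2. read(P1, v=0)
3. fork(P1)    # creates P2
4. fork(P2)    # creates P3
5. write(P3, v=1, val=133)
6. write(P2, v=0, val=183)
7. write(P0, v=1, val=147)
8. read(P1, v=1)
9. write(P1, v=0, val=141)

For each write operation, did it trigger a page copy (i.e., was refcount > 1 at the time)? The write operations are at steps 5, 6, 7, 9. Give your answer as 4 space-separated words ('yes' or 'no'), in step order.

Op 1: fork(P0) -> P1. 2 ppages; refcounts: pp0:2 pp1:2
Op 2: read(P1, v0) -> 39. No state change.
Op 3: fork(P1) -> P2. 2 ppages; refcounts: pp0:3 pp1:3
Op 4: fork(P2) -> P3. 2 ppages; refcounts: pp0:4 pp1:4
Op 5: write(P3, v1, 133). refcount(pp1)=4>1 -> COPY to pp2. 3 ppages; refcounts: pp0:4 pp1:3 pp2:1
Op 6: write(P2, v0, 183). refcount(pp0)=4>1 -> COPY to pp3. 4 ppages; refcounts: pp0:3 pp1:3 pp2:1 pp3:1
Op 7: write(P0, v1, 147). refcount(pp1)=3>1 -> COPY to pp4. 5 ppages; refcounts: pp0:3 pp1:2 pp2:1 pp3:1 pp4:1
Op 8: read(P1, v1) -> 38. No state change.
Op 9: write(P1, v0, 141). refcount(pp0)=3>1 -> COPY to pp5. 6 ppages; refcounts: pp0:2 pp1:2 pp2:1 pp3:1 pp4:1 pp5:1

yes yes yes yes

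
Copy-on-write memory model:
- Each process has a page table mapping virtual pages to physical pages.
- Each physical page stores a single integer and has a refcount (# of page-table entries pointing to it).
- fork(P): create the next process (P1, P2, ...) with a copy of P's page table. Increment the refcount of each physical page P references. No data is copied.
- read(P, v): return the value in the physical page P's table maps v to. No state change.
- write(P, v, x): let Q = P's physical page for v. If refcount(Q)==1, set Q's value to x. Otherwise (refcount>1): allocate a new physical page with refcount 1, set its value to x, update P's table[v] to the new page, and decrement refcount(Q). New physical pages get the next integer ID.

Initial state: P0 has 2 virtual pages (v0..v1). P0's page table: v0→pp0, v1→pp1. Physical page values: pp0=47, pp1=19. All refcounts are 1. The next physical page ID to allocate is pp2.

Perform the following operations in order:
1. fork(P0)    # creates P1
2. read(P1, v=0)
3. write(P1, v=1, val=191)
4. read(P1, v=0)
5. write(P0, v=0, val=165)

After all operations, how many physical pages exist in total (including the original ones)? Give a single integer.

Op 1: fork(P0) -> P1. 2 ppages; refcounts: pp0:2 pp1:2
Op 2: read(P1, v0) -> 47. No state change.
Op 3: write(P1, v1, 191). refcount(pp1)=2>1 -> COPY to pp2. 3 ppages; refcounts: pp0:2 pp1:1 pp2:1
Op 4: read(P1, v0) -> 47. No state change.
Op 5: write(P0, v0, 165). refcount(pp0)=2>1 -> COPY to pp3. 4 ppages; refcounts: pp0:1 pp1:1 pp2:1 pp3:1

Answer: 4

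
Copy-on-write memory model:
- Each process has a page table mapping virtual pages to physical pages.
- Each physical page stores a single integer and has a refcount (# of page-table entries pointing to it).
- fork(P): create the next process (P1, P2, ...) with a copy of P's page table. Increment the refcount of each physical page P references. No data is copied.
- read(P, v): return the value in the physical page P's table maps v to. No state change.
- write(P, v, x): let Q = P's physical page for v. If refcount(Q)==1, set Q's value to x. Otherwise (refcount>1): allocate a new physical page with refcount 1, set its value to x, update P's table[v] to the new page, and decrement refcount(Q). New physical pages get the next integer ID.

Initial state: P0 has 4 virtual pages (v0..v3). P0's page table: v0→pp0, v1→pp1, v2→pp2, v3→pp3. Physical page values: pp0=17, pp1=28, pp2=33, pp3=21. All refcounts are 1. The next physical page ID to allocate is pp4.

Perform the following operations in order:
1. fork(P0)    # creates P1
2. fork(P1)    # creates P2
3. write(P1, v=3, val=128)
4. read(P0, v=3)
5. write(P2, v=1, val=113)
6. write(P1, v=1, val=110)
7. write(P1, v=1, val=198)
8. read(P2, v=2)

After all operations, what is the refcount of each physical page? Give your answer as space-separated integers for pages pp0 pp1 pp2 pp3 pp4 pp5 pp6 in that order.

Answer: 3 1 3 2 1 1 1

Derivation:
Op 1: fork(P0) -> P1. 4 ppages; refcounts: pp0:2 pp1:2 pp2:2 pp3:2
Op 2: fork(P1) -> P2. 4 ppages; refcounts: pp0:3 pp1:3 pp2:3 pp3:3
Op 3: write(P1, v3, 128). refcount(pp3)=3>1 -> COPY to pp4. 5 ppages; refcounts: pp0:3 pp1:3 pp2:3 pp3:2 pp4:1
Op 4: read(P0, v3) -> 21. No state change.
Op 5: write(P2, v1, 113). refcount(pp1)=3>1 -> COPY to pp5. 6 ppages; refcounts: pp0:3 pp1:2 pp2:3 pp3:2 pp4:1 pp5:1
Op 6: write(P1, v1, 110). refcount(pp1)=2>1 -> COPY to pp6. 7 ppages; refcounts: pp0:3 pp1:1 pp2:3 pp3:2 pp4:1 pp5:1 pp6:1
Op 7: write(P1, v1, 198). refcount(pp6)=1 -> write in place. 7 ppages; refcounts: pp0:3 pp1:1 pp2:3 pp3:2 pp4:1 pp5:1 pp6:1
Op 8: read(P2, v2) -> 33. No state change.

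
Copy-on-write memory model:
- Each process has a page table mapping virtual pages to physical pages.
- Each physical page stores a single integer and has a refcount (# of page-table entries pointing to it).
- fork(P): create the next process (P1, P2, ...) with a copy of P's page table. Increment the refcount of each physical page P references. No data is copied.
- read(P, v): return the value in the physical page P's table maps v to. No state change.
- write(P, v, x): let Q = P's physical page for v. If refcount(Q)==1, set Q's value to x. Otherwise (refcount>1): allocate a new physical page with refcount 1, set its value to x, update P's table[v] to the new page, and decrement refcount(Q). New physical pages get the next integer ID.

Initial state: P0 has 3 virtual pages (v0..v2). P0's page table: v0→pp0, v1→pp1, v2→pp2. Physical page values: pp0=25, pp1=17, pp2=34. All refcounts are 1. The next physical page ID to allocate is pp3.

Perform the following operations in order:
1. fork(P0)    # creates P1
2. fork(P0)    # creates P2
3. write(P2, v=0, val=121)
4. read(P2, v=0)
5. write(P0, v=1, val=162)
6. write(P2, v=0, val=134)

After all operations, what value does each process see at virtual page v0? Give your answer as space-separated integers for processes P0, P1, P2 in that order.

Answer: 25 25 134

Derivation:
Op 1: fork(P0) -> P1. 3 ppages; refcounts: pp0:2 pp1:2 pp2:2
Op 2: fork(P0) -> P2. 3 ppages; refcounts: pp0:3 pp1:3 pp2:3
Op 3: write(P2, v0, 121). refcount(pp0)=3>1 -> COPY to pp3. 4 ppages; refcounts: pp0:2 pp1:3 pp2:3 pp3:1
Op 4: read(P2, v0) -> 121. No state change.
Op 5: write(P0, v1, 162). refcount(pp1)=3>1 -> COPY to pp4. 5 ppages; refcounts: pp0:2 pp1:2 pp2:3 pp3:1 pp4:1
Op 6: write(P2, v0, 134). refcount(pp3)=1 -> write in place. 5 ppages; refcounts: pp0:2 pp1:2 pp2:3 pp3:1 pp4:1
P0: v0 -> pp0 = 25
P1: v0 -> pp0 = 25
P2: v0 -> pp3 = 134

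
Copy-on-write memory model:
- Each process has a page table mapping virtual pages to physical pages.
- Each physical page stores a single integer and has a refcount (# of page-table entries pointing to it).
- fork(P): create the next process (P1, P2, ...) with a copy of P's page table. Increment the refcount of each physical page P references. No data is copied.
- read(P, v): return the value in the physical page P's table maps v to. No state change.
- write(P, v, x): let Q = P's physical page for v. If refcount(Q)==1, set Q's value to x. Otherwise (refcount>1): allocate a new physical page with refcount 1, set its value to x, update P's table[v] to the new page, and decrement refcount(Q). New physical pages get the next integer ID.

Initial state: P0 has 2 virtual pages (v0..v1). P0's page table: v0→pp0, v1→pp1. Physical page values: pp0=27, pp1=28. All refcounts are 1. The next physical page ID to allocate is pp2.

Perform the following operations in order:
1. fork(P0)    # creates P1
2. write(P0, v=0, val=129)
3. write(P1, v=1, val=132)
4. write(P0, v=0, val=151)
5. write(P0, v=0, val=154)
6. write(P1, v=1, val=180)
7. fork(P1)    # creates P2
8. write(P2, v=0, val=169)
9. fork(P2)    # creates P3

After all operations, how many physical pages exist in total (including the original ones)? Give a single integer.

Op 1: fork(P0) -> P1. 2 ppages; refcounts: pp0:2 pp1:2
Op 2: write(P0, v0, 129). refcount(pp0)=2>1 -> COPY to pp2. 3 ppages; refcounts: pp0:1 pp1:2 pp2:1
Op 3: write(P1, v1, 132). refcount(pp1)=2>1 -> COPY to pp3. 4 ppages; refcounts: pp0:1 pp1:1 pp2:1 pp3:1
Op 4: write(P0, v0, 151). refcount(pp2)=1 -> write in place. 4 ppages; refcounts: pp0:1 pp1:1 pp2:1 pp3:1
Op 5: write(P0, v0, 154). refcount(pp2)=1 -> write in place. 4 ppages; refcounts: pp0:1 pp1:1 pp2:1 pp3:1
Op 6: write(P1, v1, 180). refcount(pp3)=1 -> write in place. 4 ppages; refcounts: pp0:1 pp1:1 pp2:1 pp3:1
Op 7: fork(P1) -> P2. 4 ppages; refcounts: pp0:2 pp1:1 pp2:1 pp3:2
Op 8: write(P2, v0, 169). refcount(pp0)=2>1 -> COPY to pp4. 5 ppages; refcounts: pp0:1 pp1:1 pp2:1 pp3:2 pp4:1
Op 9: fork(P2) -> P3. 5 ppages; refcounts: pp0:1 pp1:1 pp2:1 pp3:3 pp4:2

Answer: 5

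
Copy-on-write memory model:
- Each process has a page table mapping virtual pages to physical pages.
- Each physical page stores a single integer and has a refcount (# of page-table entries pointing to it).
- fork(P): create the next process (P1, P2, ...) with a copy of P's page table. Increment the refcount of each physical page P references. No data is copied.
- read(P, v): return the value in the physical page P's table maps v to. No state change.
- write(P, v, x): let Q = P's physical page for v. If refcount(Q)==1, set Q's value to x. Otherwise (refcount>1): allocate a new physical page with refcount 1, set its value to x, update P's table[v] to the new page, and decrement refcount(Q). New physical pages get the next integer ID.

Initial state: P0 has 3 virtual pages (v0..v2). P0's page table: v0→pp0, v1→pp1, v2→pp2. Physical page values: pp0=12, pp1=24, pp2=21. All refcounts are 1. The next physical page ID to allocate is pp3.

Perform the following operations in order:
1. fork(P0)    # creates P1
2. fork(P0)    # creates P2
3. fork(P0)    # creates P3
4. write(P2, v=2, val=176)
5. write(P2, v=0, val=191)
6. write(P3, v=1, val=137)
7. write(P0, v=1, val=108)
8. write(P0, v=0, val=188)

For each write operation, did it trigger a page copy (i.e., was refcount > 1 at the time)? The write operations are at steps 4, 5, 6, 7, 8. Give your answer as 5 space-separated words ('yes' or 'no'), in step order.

Op 1: fork(P0) -> P1. 3 ppages; refcounts: pp0:2 pp1:2 pp2:2
Op 2: fork(P0) -> P2. 3 ppages; refcounts: pp0:3 pp1:3 pp2:3
Op 3: fork(P0) -> P3. 3 ppages; refcounts: pp0:4 pp1:4 pp2:4
Op 4: write(P2, v2, 176). refcount(pp2)=4>1 -> COPY to pp3. 4 ppages; refcounts: pp0:4 pp1:4 pp2:3 pp3:1
Op 5: write(P2, v0, 191). refcount(pp0)=4>1 -> COPY to pp4. 5 ppages; refcounts: pp0:3 pp1:4 pp2:3 pp3:1 pp4:1
Op 6: write(P3, v1, 137). refcount(pp1)=4>1 -> COPY to pp5. 6 ppages; refcounts: pp0:3 pp1:3 pp2:3 pp3:1 pp4:1 pp5:1
Op 7: write(P0, v1, 108). refcount(pp1)=3>1 -> COPY to pp6. 7 ppages; refcounts: pp0:3 pp1:2 pp2:3 pp3:1 pp4:1 pp5:1 pp6:1
Op 8: write(P0, v0, 188). refcount(pp0)=3>1 -> COPY to pp7. 8 ppages; refcounts: pp0:2 pp1:2 pp2:3 pp3:1 pp4:1 pp5:1 pp6:1 pp7:1

yes yes yes yes yes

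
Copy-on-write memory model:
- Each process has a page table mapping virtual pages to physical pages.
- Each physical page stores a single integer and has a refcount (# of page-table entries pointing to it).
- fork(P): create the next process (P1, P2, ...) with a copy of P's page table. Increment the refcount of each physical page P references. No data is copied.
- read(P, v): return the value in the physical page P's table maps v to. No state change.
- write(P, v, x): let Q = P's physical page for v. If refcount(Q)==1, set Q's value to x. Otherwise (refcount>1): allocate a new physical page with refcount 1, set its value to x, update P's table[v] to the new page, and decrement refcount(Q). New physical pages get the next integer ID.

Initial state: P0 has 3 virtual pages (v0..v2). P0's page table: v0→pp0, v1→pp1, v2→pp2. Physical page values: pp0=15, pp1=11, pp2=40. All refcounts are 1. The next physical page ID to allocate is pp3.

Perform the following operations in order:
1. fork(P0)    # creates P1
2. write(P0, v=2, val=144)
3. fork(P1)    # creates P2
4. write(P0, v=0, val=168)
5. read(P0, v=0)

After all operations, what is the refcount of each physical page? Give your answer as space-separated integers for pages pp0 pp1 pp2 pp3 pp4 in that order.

Answer: 2 3 2 1 1

Derivation:
Op 1: fork(P0) -> P1. 3 ppages; refcounts: pp0:2 pp1:2 pp2:2
Op 2: write(P0, v2, 144). refcount(pp2)=2>1 -> COPY to pp3. 4 ppages; refcounts: pp0:2 pp1:2 pp2:1 pp3:1
Op 3: fork(P1) -> P2. 4 ppages; refcounts: pp0:3 pp1:3 pp2:2 pp3:1
Op 4: write(P0, v0, 168). refcount(pp0)=3>1 -> COPY to pp4. 5 ppages; refcounts: pp0:2 pp1:3 pp2:2 pp3:1 pp4:1
Op 5: read(P0, v0) -> 168. No state change.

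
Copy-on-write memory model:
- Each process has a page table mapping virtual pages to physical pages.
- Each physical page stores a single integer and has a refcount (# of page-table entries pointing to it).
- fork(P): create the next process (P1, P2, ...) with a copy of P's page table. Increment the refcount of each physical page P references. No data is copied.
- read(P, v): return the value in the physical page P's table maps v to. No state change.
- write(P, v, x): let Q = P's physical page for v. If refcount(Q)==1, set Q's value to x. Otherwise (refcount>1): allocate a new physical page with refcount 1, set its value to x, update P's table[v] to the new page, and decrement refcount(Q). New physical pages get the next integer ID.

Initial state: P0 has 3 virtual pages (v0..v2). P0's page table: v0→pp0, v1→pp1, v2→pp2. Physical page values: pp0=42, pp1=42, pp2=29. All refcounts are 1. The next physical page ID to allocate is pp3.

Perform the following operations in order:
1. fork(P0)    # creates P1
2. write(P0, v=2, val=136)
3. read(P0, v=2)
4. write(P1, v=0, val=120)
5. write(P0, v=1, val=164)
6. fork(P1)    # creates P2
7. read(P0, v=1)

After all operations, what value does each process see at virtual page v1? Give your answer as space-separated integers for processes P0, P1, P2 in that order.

Op 1: fork(P0) -> P1. 3 ppages; refcounts: pp0:2 pp1:2 pp2:2
Op 2: write(P0, v2, 136). refcount(pp2)=2>1 -> COPY to pp3. 4 ppages; refcounts: pp0:2 pp1:2 pp2:1 pp3:1
Op 3: read(P0, v2) -> 136. No state change.
Op 4: write(P1, v0, 120). refcount(pp0)=2>1 -> COPY to pp4. 5 ppages; refcounts: pp0:1 pp1:2 pp2:1 pp3:1 pp4:1
Op 5: write(P0, v1, 164). refcount(pp1)=2>1 -> COPY to pp5. 6 ppages; refcounts: pp0:1 pp1:1 pp2:1 pp3:1 pp4:1 pp5:1
Op 6: fork(P1) -> P2. 6 ppages; refcounts: pp0:1 pp1:2 pp2:2 pp3:1 pp4:2 pp5:1
Op 7: read(P0, v1) -> 164. No state change.
P0: v1 -> pp5 = 164
P1: v1 -> pp1 = 42
P2: v1 -> pp1 = 42

Answer: 164 42 42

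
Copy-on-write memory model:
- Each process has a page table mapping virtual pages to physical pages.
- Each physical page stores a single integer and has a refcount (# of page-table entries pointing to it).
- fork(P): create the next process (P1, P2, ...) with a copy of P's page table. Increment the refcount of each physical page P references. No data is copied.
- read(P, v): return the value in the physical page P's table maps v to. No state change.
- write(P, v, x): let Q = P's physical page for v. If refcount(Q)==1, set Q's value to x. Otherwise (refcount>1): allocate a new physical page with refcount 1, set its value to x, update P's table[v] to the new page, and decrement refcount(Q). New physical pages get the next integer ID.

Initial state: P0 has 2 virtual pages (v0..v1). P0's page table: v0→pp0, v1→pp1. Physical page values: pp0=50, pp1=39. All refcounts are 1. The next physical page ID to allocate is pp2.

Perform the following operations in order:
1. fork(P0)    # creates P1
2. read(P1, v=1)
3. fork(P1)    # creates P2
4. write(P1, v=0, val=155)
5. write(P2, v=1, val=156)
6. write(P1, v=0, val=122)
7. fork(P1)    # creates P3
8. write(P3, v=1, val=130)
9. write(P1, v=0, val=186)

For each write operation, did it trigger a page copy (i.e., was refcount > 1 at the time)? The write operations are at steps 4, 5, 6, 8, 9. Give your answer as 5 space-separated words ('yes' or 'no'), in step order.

Op 1: fork(P0) -> P1. 2 ppages; refcounts: pp0:2 pp1:2
Op 2: read(P1, v1) -> 39. No state change.
Op 3: fork(P1) -> P2. 2 ppages; refcounts: pp0:3 pp1:3
Op 4: write(P1, v0, 155). refcount(pp0)=3>1 -> COPY to pp2. 3 ppages; refcounts: pp0:2 pp1:3 pp2:1
Op 5: write(P2, v1, 156). refcount(pp1)=3>1 -> COPY to pp3. 4 ppages; refcounts: pp0:2 pp1:2 pp2:1 pp3:1
Op 6: write(P1, v0, 122). refcount(pp2)=1 -> write in place. 4 ppages; refcounts: pp0:2 pp1:2 pp2:1 pp3:1
Op 7: fork(P1) -> P3. 4 ppages; refcounts: pp0:2 pp1:3 pp2:2 pp3:1
Op 8: write(P3, v1, 130). refcount(pp1)=3>1 -> COPY to pp4. 5 ppages; refcounts: pp0:2 pp1:2 pp2:2 pp3:1 pp4:1
Op 9: write(P1, v0, 186). refcount(pp2)=2>1 -> COPY to pp5. 6 ppages; refcounts: pp0:2 pp1:2 pp2:1 pp3:1 pp4:1 pp5:1

yes yes no yes yes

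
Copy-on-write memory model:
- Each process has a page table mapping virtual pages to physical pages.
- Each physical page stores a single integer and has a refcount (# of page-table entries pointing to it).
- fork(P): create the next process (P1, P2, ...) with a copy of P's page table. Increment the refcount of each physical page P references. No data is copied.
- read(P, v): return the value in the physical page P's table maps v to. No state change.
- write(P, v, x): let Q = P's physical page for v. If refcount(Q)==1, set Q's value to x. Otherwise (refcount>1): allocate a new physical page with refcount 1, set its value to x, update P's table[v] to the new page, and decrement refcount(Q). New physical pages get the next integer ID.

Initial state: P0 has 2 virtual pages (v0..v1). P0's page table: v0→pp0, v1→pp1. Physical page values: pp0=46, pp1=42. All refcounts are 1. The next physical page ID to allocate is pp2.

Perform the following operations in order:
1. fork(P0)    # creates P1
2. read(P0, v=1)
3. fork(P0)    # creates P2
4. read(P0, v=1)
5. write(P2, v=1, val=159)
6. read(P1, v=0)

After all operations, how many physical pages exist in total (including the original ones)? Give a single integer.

Answer: 3

Derivation:
Op 1: fork(P0) -> P1. 2 ppages; refcounts: pp0:2 pp1:2
Op 2: read(P0, v1) -> 42. No state change.
Op 3: fork(P0) -> P2. 2 ppages; refcounts: pp0:3 pp1:3
Op 4: read(P0, v1) -> 42. No state change.
Op 5: write(P2, v1, 159). refcount(pp1)=3>1 -> COPY to pp2. 3 ppages; refcounts: pp0:3 pp1:2 pp2:1
Op 6: read(P1, v0) -> 46. No state change.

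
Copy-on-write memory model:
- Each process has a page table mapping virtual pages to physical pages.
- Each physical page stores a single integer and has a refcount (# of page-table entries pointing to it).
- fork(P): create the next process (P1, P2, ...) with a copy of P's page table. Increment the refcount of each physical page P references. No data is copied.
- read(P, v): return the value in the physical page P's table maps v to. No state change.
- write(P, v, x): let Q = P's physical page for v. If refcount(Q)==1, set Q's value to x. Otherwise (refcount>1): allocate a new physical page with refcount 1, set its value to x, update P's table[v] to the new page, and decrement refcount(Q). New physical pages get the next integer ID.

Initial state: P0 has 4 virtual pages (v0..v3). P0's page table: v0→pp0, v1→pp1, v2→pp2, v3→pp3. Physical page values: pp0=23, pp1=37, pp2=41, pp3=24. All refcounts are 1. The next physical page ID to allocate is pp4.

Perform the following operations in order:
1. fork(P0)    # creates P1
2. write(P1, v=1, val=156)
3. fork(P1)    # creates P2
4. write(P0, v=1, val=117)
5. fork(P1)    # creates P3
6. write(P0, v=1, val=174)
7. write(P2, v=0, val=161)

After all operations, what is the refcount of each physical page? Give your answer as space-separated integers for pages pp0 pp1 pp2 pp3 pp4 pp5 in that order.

Answer: 3 1 4 4 3 1

Derivation:
Op 1: fork(P0) -> P1. 4 ppages; refcounts: pp0:2 pp1:2 pp2:2 pp3:2
Op 2: write(P1, v1, 156). refcount(pp1)=2>1 -> COPY to pp4. 5 ppages; refcounts: pp0:2 pp1:1 pp2:2 pp3:2 pp4:1
Op 3: fork(P1) -> P2. 5 ppages; refcounts: pp0:3 pp1:1 pp2:3 pp3:3 pp4:2
Op 4: write(P0, v1, 117). refcount(pp1)=1 -> write in place. 5 ppages; refcounts: pp0:3 pp1:1 pp2:3 pp3:3 pp4:2
Op 5: fork(P1) -> P3. 5 ppages; refcounts: pp0:4 pp1:1 pp2:4 pp3:4 pp4:3
Op 6: write(P0, v1, 174). refcount(pp1)=1 -> write in place. 5 ppages; refcounts: pp0:4 pp1:1 pp2:4 pp3:4 pp4:3
Op 7: write(P2, v0, 161). refcount(pp0)=4>1 -> COPY to pp5. 6 ppages; refcounts: pp0:3 pp1:1 pp2:4 pp3:4 pp4:3 pp5:1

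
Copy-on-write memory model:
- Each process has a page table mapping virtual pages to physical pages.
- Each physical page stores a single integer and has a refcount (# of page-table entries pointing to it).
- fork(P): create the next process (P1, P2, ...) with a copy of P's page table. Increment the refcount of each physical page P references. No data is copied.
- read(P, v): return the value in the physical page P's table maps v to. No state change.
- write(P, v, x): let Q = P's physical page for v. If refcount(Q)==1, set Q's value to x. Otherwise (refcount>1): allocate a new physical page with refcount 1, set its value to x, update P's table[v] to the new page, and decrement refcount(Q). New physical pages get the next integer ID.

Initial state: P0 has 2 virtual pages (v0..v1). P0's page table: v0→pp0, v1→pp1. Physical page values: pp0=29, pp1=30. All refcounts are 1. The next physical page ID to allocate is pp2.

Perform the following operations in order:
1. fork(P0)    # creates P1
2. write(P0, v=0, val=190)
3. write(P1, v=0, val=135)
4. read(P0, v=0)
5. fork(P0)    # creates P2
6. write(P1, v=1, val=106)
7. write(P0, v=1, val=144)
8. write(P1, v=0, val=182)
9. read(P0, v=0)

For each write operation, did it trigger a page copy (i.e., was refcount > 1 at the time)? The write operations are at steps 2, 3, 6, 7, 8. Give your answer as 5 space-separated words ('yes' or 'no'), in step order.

Op 1: fork(P0) -> P1. 2 ppages; refcounts: pp0:2 pp1:2
Op 2: write(P0, v0, 190). refcount(pp0)=2>1 -> COPY to pp2. 3 ppages; refcounts: pp0:1 pp1:2 pp2:1
Op 3: write(P1, v0, 135). refcount(pp0)=1 -> write in place. 3 ppages; refcounts: pp0:1 pp1:2 pp2:1
Op 4: read(P0, v0) -> 190. No state change.
Op 5: fork(P0) -> P2. 3 ppages; refcounts: pp0:1 pp1:3 pp2:2
Op 6: write(P1, v1, 106). refcount(pp1)=3>1 -> COPY to pp3. 4 ppages; refcounts: pp0:1 pp1:2 pp2:2 pp3:1
Op 7: write(P0, v1, 144). refcount(pp1)=2>1 -> COPY to pp4. 5 ppages; refcounts: pp0:1 pp1:1 pp2:2 pp3:1 pp4:1
Op 8: write(P1, v0, 182). refcount(pp0)=1 -> write in place. 5 ppages; refcounts: pp0:1 pp1:1 pp2:2 pp3:1 pp4:1
Op 9: read(P0, v0) -> 190. No state change.

yes no yes yes no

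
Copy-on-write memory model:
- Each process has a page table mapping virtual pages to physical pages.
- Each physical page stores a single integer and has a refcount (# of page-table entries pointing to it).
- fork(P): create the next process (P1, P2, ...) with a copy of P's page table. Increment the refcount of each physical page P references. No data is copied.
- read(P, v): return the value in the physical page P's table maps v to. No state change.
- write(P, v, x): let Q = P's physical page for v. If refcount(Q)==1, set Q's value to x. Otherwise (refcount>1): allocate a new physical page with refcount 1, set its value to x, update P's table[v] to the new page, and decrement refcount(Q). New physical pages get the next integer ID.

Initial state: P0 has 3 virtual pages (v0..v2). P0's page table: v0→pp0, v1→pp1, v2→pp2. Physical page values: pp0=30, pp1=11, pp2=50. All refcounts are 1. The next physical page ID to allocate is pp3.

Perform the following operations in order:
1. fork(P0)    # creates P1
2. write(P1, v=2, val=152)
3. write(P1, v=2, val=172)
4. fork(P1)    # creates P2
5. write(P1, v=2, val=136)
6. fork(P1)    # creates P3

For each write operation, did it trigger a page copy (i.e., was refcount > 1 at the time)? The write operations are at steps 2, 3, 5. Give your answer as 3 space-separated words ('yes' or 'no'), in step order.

Op 1: fork(P0) -> P1. 3 ppages; refcounts: pp0:2 pp1:2 pp2:2
Op 2: write(P1, v2, 152). refcount(pp2)=2>1 -> COPY to pp3. 4 ppages; refcounts: pp0:2 pp1:2 pp2:1 pp3:1
Op 3: write(P1, v2, 172). refcount(pp3)=1 -> write in place. 4 ppages; refcounts: pp0:2 pp1:2 pp2:1 pp3:1
Op 4: fork(P1) -> P2. 4 ppages; refcounts: pp0:3 pp1:3 pp2:1 pp3:2
Op 5: write(P1, v2, 136). refcount(pp3)=2>1 -> COPY to pp4. 5 ppages; refcounts: pp0:3 pp1:3 pp2:1 pp3:1 pp4:1
Op 6: fork(P1) -> P3. 5 ppages; refcounts: pp0:4 pp1:4 pp2:1 pp3:1 pp4:2

yes no yes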